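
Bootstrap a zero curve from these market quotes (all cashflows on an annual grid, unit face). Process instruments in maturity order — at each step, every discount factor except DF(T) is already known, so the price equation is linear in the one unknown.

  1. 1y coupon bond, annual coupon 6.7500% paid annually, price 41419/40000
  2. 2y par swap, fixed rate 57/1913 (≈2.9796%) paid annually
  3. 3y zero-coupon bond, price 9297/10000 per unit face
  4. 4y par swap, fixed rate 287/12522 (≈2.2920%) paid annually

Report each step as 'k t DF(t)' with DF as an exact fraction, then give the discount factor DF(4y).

1 1 97/100
2 2 943/1000
3 3 9297/10000
4 4 9139/10000
DF(4y) = 9139/10000 ≈ 0.913900

step 1 [1y] bond c/1=27/400: DF=(41419/40000 − 27/400·(0))/(1+27/400) = 97/100 ≈ 0.970000
step 2 [2y] swap r/1=57/1913: DF=(1 − 57/1913·(0.970000))/(1+57/1913) = 943/1000 ≈ 0.943000
step 3 [3y] zero: DF = P = 9297/10000 ≈ 0.929700
step 4 [4y] swap r/1=287/12522: DF=(1 − 287/12522·(0.970000+0.943000+0.929700))/(1+287/12522) = 9139/10000 ≈ 0.913900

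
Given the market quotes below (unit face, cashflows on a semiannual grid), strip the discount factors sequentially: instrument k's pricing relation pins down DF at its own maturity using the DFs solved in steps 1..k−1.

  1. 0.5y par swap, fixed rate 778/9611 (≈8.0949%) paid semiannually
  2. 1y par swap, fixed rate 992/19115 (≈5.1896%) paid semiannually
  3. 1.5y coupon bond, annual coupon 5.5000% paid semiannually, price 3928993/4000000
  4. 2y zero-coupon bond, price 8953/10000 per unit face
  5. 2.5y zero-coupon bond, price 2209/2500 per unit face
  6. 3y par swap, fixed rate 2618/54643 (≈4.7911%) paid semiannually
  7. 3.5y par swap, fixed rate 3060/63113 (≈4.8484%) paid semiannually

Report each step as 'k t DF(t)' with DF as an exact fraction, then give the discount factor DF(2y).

step 1 [0.5y] swap r/2=389/9611: DF=(1 − 389/9611·(0))/(1+389/9611) = 9611/10000 ≈ 0.961100
step 2 [1y] swap r/2=496/19115: DF=(1 − 496/19115·(0.961100))/(1+496/19115) = 594/625 ≈ 0.950400
step 3 [1.5y] bond c/2=11/400: DF=(3928993/4000000 − 11/400·(0.961100+0.950400))/(1+11/400) = 1131/1250 ≈ 0.904800
step 4 [2y] zero: DF = P = 8953/10000 ≈ 0.895300
step 5 [2.5y] zero: DF = P = 2209/2500 ≈ 0.883600
step 6 [3y] swap r/2=1309/54643: DF=(1 − 1309/54643·(0.961100+0.950400+0.904800+0.895300+0.883600))/(1+1309/54643) = 8691/10000 ≈ 0.869100
step 7 [3.5y] swap r/2=1530/63113: DF=(1 − 1530/63113·(0.961100+0.950400+0.904800+0.895300+0.883600+0.869100))/(1+1530/63113) = 847/1000 ≈ 0.847000

1 1/2 9611/10000
2 1 594/625
3 3/2 1131/1250
4 2 8953/10000
5 5/2 2209/2500
6 3 8691/10000
7 7/2 847/1000
DF(2y) = 8953/10000 ≈ 0.895300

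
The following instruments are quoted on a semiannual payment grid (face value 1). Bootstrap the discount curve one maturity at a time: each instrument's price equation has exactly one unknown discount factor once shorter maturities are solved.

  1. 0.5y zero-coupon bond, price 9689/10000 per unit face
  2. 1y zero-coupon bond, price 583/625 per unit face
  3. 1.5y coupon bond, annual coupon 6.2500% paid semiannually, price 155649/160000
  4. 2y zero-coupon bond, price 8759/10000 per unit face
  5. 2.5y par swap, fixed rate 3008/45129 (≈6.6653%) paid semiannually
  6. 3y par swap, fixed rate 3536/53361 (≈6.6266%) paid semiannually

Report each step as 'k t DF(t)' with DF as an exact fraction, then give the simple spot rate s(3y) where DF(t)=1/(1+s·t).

1 1/2 9689/10000
2 1 583/625
3 3/2 8857/10000
4 2 8759/10000
5 5/2 531/625
6 3 1029/1250
s(3y) = (1/(1029/1250) − 1)/(3) = 221/3087 ≈ 7.1591%

step 1 [0.5y] zero: DF = P = 9689/10000 ≈ 0.968900
step 2 [1y] zero: DF = P = 583/625 ≈ 0.932800
step 3 [1.5y] bond c/2=1/32: DF=(155649/160000 − 1/32·(0.968900+0.932800))/(1+1/32) = 8857/10000 ≈ 0.885700
step 4 [2y] zero: DF = P = 8759/10000 ≈ 0.875900
step 5 [2.5y] swap r/2=1504/45129: DF=(1 − 1504/45129·(0.968900+0.932800+0.885700+0.875900))/(1+1504/45129) = 531/625 ≈ 0.849600
step 6 [3y] swap r/2=1768/53361: DF=(1 − 1768/53361·(0.968900+0.932800+0.885700+0.875900+0.849600))/(1+1768/53361) = 1029/1250 ≈ 0.823200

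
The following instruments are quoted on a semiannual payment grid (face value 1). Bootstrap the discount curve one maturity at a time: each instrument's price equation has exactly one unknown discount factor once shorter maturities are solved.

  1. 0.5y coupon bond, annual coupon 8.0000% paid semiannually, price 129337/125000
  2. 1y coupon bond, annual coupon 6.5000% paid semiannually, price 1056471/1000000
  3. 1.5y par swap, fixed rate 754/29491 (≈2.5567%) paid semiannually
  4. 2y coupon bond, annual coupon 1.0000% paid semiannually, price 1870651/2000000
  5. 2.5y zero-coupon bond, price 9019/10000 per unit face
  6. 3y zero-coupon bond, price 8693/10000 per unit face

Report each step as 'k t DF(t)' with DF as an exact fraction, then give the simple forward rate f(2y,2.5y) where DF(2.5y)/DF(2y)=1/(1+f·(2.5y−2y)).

step 1 [0.5y] bond c/2=1/25: DF=(129337/125000 − 1/25·(0))/(1+1/25) = 9949/10000 ≈ 0.994900
step 2 [1y] bond c/2=13/400: DF=(1056471/1000000 − 13/400·(0.994900))/(1+13/400) = 9919/10000 ≈ 0.991900
step 3 [1.5y] swap r/2=377/29491: DF=(1 − 377/29491·(0.994900+0.991900))/(1+377/29491) = 9623/10000 ≈ 0.962300
step 4 [2y] bond c/2=1/200: DF=(1870651/2000000 − 1/200·(0.994900+0.991900+0.962300))/(1+1/200) = 229/250 ≈ 0.916000
step 5 [2.5y] zero: DF = P = 9019/10000 ≈ 0.901900
step 6 [3y] zero: DF = P = 8693/10000 ≈ 0.869300

1 1/2 9949/10000
2 1 9919/10000
3 3/2 9623/10000
4 2 229/250
5 5/2 9019/10000
6 3 8693/10000
f(2y,2.5y) = ((229/250)/(9019/10000) − 1)/(1/2) = 282/9019 ≈ 3.1267%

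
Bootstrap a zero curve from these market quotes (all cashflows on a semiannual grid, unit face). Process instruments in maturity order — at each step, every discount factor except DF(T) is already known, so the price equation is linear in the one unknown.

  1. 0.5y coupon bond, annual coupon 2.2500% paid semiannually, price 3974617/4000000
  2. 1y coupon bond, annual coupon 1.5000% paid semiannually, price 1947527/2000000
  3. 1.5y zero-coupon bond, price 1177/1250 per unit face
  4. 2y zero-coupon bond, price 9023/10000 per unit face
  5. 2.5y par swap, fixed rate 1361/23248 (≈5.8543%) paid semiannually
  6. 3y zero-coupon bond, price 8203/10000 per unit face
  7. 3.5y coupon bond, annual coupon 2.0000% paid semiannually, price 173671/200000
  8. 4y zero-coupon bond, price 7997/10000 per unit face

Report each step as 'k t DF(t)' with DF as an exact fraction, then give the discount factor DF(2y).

1 1/2 4913/5000
2 1 1199/1250
3 3/2 1177/1250
4 2 9023/10000
5 5/2 8639/10000
6 3 8203/10000
7 7/2 1007/1250
8 4 7997/10000
DF(2y) = 9023/10000 ≈ 0.902300

step 1 [0.5y] bond c/2=9/800: DF=(3974617/4000000 − 9/800·(0))/(1+9/800) = 4913/5000 ≈ 0.982600
step 2 [1y] bond c/2=3/400: DF=(1947527/2000000 − 3/400·(0.982600))/(1+3/400) = 1199/1250 ≈ 0.959200
step 3 [1.5y] zero: DF = P = 1177/1250 ≈ 0.941600
step 4 [2y] zero: DF = P = 9023/10000 ≈ 0.902300
step 5 [2.5y] swap r/2=1361/46496: DF=(1 − 1361/46496·(0.982600+0.959200+0.941600+0.902300))/(1+1361/46496) = 8639/10000 ≈ 0.863900
step 6 [3y] zero: DF = P = 8203/10000 ≈ 0.820300
step 7 [3.5y] bond c/2=1/100: DF=(173671/200000 − 1/100·(0.982600+0.959200+0.941600+0.902300+0.863900+0.820300))/(1+1/100) = 1007/1250 ≈ 0.805600
step 8 [4y] zero: DF = P = 7997/10000 ≈ 0.799700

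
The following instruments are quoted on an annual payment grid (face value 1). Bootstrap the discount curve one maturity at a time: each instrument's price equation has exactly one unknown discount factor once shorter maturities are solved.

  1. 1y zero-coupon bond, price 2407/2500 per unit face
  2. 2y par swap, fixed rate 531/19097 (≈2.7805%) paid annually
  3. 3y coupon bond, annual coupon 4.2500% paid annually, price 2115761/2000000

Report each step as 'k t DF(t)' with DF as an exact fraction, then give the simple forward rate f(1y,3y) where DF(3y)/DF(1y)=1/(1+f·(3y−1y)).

1 1 2407/2500
2 2 9469/10000
3 3 9369/10000
f(1y,3y) = ((2407/2500)/(9369/10000) − 1)/(2) = 259/18738 ≈ 1.3822%

step 1 [1y] zero: DF = P = 2407/2500 ≈ 0.962800
step 2 [2y] swap r/1=531/19097: DF=(1 − 531/19097·(0.962800))/(1+531/19097) = 9469/10000 ≈ 0.946900
step 3 [3y] bond c/1=17/400: DF=(2115761/2000000 − 17/400·(0.962800+0.946900))/(1+17/400) = 9369/10000 ≈ 0.936900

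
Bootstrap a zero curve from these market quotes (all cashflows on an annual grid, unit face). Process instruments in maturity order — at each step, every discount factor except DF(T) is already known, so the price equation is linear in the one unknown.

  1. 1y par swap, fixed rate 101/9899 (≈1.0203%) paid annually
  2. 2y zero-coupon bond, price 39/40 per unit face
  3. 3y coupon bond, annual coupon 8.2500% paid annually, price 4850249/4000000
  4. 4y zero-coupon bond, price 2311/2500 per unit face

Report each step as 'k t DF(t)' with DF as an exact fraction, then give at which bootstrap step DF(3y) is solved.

1 1 9899/10000
2 2 39/40
3 3 1213/1250
4 4 2311/2500
DF(3y) is solved at step 3

step 1 [1y] swap r/1=101/9899: DF=(1 − 101/9899·(0))/(1+101/9899) = 9899/10000 ≈ 0.989900
step 2 [2y] zero: DF = P = 39/40 ≈ 0.975000
step 3 [3y] bond c/1=33/400: DF=(4850249/4000000 − 33/400·(0.989900+0.975000))/(1+33/400) = 1213/1250 ≈ 0.970400
step 4 [4y] zero: DF = P = 2311/2500 ≈ 0.924400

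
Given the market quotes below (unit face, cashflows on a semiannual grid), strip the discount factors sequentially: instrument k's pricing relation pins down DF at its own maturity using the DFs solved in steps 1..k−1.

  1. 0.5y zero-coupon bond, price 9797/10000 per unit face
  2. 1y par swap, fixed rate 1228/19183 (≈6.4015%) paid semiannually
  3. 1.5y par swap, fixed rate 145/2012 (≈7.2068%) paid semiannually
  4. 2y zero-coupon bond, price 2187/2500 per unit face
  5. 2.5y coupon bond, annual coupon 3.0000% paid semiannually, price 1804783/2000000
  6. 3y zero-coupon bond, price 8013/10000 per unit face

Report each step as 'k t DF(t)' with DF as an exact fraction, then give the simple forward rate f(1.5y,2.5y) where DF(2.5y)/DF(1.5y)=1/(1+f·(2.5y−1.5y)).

1 1/2 9797/10000
2 1 4693/5000
3 3/2 1797/2000
4 2 2187/2500
5 5/2 1669/2000
6 3 8013/10000
f(1.5y,2.5y) = ((1797/2000)/(1669/2000) − 1)/(1) = 128/1669 ≈ 7.6693%

step 1 [0.5y] zero: DF = P = 9797/10000 ≈ 0.979700
step 2 [1y] swap r/2=614/19183: DF=(1 − 614/19183·(0.979700))/(1+614/19183) = 4693/5000 ≈ 0.938600
step 3 [1.5y] swap r/2=145/4024: DF=(1 − 145/4024·(0.979700+0.938600))/(1+145/4024) = 1797/2000 ≈ 0.898500
step 4 [2y] zero: DF = P = 2187/2500 ≈ 0.874800
step 5 [2.5y] bond c/2=3/200: DF=(1804783/2000000 − 3/200·(0.979700+0.938600+0.898500+0.874800))/(1+3/200) = 1669/2000 ≈ 0.834500
step 6 [3y] zero: DF = P = 8013/10000 ≈ 0.801300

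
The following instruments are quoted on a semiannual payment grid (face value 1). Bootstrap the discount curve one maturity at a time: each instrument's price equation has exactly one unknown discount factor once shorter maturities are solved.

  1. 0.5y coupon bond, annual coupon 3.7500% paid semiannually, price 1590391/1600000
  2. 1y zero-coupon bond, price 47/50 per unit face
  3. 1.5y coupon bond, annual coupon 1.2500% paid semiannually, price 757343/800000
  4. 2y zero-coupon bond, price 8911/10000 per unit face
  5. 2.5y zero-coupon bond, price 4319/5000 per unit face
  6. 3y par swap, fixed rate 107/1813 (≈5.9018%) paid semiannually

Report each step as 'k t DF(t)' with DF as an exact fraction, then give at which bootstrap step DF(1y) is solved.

1 1/2 9757/10000
2 1 47/50
3 3/2 9289/10000
4 2 8911/10000
5 5/2 4319/5000
6 3 1679/2000
DF(1y) is solved at step 2

step 1 [0.5y] bond c/2=3/160: DF=(1590391/1600000 − 3/160·(0))/(1+3/160) = 9757/10000 ≈ 0.975700
step 2 [1y] zero: DF = P = 47/50 ≈ 0.940000
step 3 [1.5y] bond c/2=1/160: DF=(757343/800000 − 1/160·(0.975700+0.940000))/(1+1/160) = 9289/10000 ≈ 0.928900
step 4 [2y] zero: DF = P = 8911/10000 ≈ 0.891100
step 5 [2.5y] zero: DF = P = 4319/5000 ≈ 0.863800
step 6 [3y] swap r/2=107/3626: DF=(1 − 107/3626·(0.975700+0.940000+0.928900+0.891100+0.863800))/(1+107/3626) = 1679/2000 ≈ 0.839500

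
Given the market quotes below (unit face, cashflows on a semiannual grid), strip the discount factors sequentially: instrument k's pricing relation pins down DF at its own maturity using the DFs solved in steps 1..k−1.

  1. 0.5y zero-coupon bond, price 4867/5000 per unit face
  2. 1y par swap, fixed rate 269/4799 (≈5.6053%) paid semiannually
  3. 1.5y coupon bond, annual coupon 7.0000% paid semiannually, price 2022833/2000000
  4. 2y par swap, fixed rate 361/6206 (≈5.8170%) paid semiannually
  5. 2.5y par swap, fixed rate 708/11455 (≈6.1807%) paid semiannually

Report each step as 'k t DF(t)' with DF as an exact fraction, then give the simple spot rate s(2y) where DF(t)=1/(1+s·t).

1 1/2 4867/5000
2 1 4731/5000
3 3/2 9123/10000
4 2 8917/10000
5 5/2 1073/1250
s(2y) = (1/(8917/10000) − 1)/(2) = 1083/17834 ≈ 6.0727%

step 1 [0.5y] zero: DF = P = 4867/5000 ≈ 0.973400
step 2 [1y] swap r/2=269/9598: DF=(1 − 269/9598·(0.973400))/(1+269/9598) = 4731/5000 ≈ 0.946200
step 3 [1.5y] bond c/2=7/200: DF=(2022833/2000000 − 7/200·(0.973400+0.946200))/(1+7/200) = 9123/10000 ≈ 0.912300
step 4 [2y] swap r/2=361/12412: DF=(1 − 361/12412·(0.973400+0.946200+0.912300))/(1+361/12412) = 8917/10000 ≈ 0.891700
step 5 [2.5y] swap r/2=354/11455: DF=(1 − 354/11455·(0.973400+0.946200+0.912300+0.891700))/(1+354/11455) = 1073/1250 ≈ 0.858400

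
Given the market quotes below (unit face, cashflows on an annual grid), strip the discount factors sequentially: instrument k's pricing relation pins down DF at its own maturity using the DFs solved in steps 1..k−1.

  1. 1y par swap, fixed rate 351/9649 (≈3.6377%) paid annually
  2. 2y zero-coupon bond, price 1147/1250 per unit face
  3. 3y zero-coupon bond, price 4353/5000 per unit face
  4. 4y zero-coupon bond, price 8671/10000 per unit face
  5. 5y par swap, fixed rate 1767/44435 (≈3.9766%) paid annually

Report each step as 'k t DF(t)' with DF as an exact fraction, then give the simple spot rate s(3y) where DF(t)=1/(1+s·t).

1 1 9649/10000
2 2 1147/1250
3 3 4353/5000
4 4 8671/10000
5 5 8233/10000
s(3y) = (1/(4353/5000) − 1)/(3) = 647/13059 ≈ 4.9544%

step 1 [1y] swap r/1=351/9649: DF=(1 − 351/9649·(0))/(1+351/9649) = 9649/10000 ≈ 0.964900
step 2 [2y] zero: DF = P = 1147/1250 ≈ 0.917600
step 3 [3y] zero: DF = P = 4353/5000 ≈ 0.870600
step 4 [4y] zero: DF = P = 8671/10000 ≈ 0.867100
step 5 [5y] swap r/1=1767/44435: DF=(1 − 1767/44435·(0.964900+0.917600+0.870600+0.867100))/(1+1767/44435) = 8233/10000 ≈ 0.823300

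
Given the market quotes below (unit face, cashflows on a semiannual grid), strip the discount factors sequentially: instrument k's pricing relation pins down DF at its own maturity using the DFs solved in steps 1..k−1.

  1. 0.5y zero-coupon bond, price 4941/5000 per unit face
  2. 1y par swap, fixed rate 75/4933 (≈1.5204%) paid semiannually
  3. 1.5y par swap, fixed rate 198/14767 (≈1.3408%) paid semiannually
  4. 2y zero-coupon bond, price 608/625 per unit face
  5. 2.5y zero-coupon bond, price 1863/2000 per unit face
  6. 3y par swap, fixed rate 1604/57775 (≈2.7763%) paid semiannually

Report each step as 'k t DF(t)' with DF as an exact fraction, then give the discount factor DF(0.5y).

1 1/2 4941/5000
2 1 197/200
3 3/2 4901/5000
4 2 608/625
5 5/2 1863/2000
6 3 4599/5000
DF(0.5y) = 4941/5000 ≈ 0.988200

step 1 [0.5y] zero: DF = P = 4941/5000 ≈ 0.988200
step 2 [1y] swap r/2=75/9866: DF=(1 − 75/9866·(0.988200))/(1+75/9866) = 197/200 ≈ 0.985000
step 3 [1.5y] swap r/2=99/14767: DF=(1 − 99/14767·(0.988200+0.985000))/(1+99/14767) = 4901/5000 ≈ 0.980200
step 4 [2y] zero: DF = P = 608/625 ≈ 0.972800
step 5 [2.5y] zero: DF = P = 1863/2000 ≈ 0.931500
step 6 [3y] swap r/2=802/57775: DF=(1 − 802/57775·(0.988200+0.985000+0.980200+0.972800+0.931500))/(1+802/57775) = 4599/5000 ≈ 0.919800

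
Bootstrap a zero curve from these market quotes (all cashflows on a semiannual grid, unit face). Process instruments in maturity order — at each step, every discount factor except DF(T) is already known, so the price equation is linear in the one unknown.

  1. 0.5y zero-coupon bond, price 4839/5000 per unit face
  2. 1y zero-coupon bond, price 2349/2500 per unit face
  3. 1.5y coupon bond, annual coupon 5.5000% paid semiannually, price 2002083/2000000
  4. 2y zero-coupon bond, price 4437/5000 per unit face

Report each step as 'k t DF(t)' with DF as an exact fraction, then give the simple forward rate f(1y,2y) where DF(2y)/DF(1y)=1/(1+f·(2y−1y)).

step 1 [0.5y] zero: DF = P = 4839/5000 ≈ 0.967800
step 2 [1y] zero: DF = P = 2349/2500 ≈ 0.939600
step 3 [1.5y] bond c/2=11/400: DF=(2002083/2000000 − 11/400·(0.967800+0.939600))/(1+11/400) = 577/625 ≈ 0.923200
step 4 [2y] zero: DF = P = 4437/5000 ≈ 0.887400

1 1/2 4839/5000
2 1 2349/2500
3 3/2 577/625
4 2 4437/5000
f(1y,2y) = ((2349/2500)/(4437/5000) − 1)/(1) = 1/17 ≈ 5.8824%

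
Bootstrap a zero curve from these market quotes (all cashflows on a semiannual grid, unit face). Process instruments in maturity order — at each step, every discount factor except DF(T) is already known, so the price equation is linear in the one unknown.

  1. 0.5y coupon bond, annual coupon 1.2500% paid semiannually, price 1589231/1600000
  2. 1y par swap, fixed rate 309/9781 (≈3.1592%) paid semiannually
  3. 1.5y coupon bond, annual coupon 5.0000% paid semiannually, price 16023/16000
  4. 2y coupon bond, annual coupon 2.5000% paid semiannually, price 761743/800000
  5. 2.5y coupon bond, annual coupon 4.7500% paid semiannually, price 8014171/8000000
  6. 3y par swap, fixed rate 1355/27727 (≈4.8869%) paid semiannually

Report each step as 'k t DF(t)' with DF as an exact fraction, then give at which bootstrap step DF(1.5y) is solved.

1 1/2 9871/10000
2 1 9691/10000
3 3/2 9293/10000
4 2 1131/1250
5 5/2 4453/5000
6 3 1729/2000
DF(1.5y) is solved at step 3

step 1 [0.5y] bond c/2=1/160: DF=(1589231/1600000 − 1/160·(0))/(1+1/160) = 9871/10000 ≈ 0.987100
step 2 [1y] swap r/2=309/19562: DF=(1 − 309/19562·(0.987100))/(1+309/19562) = 9691/10000 ≈ 0.969100
step 3 [1.5y] bond c/2=1/40: DF=(16023/16000 − 1/40·(0.987100+0.969100))/(1+1/40) = 9293/10000 ≈ 0.929300
step 4 [2y] bond c/2=1/80: DF=(761743/800000 − 1/80·(0.987100+0.969100+0.929300))/(1+1/80) = 1131/1250 ≈ 0.904800
step 5 [2.5y] bond c/2=19/800: DF=(8014171/8000000 − 19/800·(0.987100+0.969100+0.929300+0.904800))/(1+19/800) = 4453/5000 ≈ 0.890600
step 6 [3y] swap r/2=1355/55454: DF=(1 − 1355/55454·(0.987100+0.969100+0.929300+0.904800+0.890600))/(1+1355/55454) = 1729/2000 ≈ 0.864500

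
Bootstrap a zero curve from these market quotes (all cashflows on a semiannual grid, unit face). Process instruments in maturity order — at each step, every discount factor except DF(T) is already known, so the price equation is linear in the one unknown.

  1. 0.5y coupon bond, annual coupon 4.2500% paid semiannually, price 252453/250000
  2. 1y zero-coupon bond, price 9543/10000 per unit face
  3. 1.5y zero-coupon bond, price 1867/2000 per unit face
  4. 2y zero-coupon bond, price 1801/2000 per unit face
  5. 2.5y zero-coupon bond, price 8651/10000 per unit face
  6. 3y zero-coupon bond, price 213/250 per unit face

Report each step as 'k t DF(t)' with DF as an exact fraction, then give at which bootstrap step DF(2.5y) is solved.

step 1 [0.5y] bond c/2=17/800: DF=(252453/250000 − 17/800·(0))/(1+17/800) = 618/625 ≈ 0.988800
step 2 [1y] zero: DF = P = 9543/10000 ≈ 0.954300
step 3 [1.5y] zero: DF = P = 1867/2000 ≈ 0.933500
step 4 [2y] zero: DF = P = 1801/2000 ≈ 0.900500
step 5 [2.5y] zero: DF = P = 8651/10000 ≈ 0.865100
step 6 [3y] zero: DF = P = 213/250 ≈ 0.852000

1 1/2 618/625
2 1 9543/10000
3 3/2 1867/2000
4 2 1801/2000
5 5/2 8651/10000
6 3 213/250
DF(2.5y) is solved at step 5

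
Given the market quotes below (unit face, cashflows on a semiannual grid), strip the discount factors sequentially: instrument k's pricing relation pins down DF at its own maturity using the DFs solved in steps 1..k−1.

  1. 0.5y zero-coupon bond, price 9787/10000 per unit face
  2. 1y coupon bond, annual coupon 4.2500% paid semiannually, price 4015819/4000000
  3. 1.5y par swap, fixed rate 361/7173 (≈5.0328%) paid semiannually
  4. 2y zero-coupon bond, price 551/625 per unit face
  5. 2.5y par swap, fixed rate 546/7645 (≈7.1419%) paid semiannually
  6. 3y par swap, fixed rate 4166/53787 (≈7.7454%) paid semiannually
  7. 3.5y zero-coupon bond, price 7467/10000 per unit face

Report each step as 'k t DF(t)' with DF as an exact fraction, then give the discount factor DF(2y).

step 1 [0.5y] zero: DF = P = 9787/10000 ≈ 0.978700
step 2 [1y] bond c/2=17/800: DF=(4015819/4000000 − 17/800·(0.978700))/(1+17/800) = 9627/10000 ≈ 0.962700
step 3 [1.5y] swap r/2=361/14346: DF=(1 − 361/14346·(0.978700+0.962700))/(1+361/14346) = 4639/5000 ≈ 0.927800
step 4 [2y] zero: DF = P = 551/625 ≈ 0.881600
step 5 [2.5y] swap r/2=273/7645: DF=(1 − 273/7645·(0.978700+0.962700+0.927800+0.881600))/(1+273/7645) = 4181/5000 ≈ 0.836200
step 6 [3y] swap r/2=2083/53787: DF=(1 − 2083/53787·(0.978700+0.962700+0.927800+0.881600+0.836200))/(1+2083/53787) = 7917/10000 ≈ 0.791700
step 7 [3.5y] zero: DF = P = 7467/10000 ≈ 0.746700

1 1/2 9787/10000
2 1 9627/10000
3 3/2 4639/5000
4 2 551/625
5 5/2 4181/5000
6 3 7917/10000
7 7/2 7467/10000
DF(2y) = 551/625 ≈ 0.881600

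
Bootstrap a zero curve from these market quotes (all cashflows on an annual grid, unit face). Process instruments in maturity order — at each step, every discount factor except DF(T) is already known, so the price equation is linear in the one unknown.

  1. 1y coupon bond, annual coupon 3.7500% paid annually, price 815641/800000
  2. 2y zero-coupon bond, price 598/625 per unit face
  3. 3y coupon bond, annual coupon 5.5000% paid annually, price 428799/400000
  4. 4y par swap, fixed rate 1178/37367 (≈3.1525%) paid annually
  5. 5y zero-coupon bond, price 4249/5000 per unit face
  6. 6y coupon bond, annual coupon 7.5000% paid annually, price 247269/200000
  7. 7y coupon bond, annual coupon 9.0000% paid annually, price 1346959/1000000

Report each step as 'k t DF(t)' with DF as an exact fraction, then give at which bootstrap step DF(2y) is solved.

step 1 [1y] bond c/1=3/80: DF=(815641/800000 − 3/80·(0))/(1+3/80) = 9827/10000 ≈ 0.982700
step 2 [2y] zero: DF = P = 598/625 ≈ 0.956800
step 3 [3y] bond c/1=11/200: DF=(428799/400000 − 11/200·(0.982700+0.956800))/(1+11/200) = 183/200 ≈ 0.915000
step 4 [4y] swap r/1=1178/37367: DF=(1 − 1178/37367·(0.982700+0.956800+0.915000))/(1+1178/37367) = 4411/5000 ≈ 0.882200
step 5 [5y] zero: DF = P = 4249/5000 ≈ 0.849800
step 6 [6y] bond c/1=3/40: DF=(247269/200000 − 3/40·(0.982700+0.956800+0.915000+0.882200+0.849800))/(1+3/40) = 8301/10000 ≈ 0.830100
step 7 [7y] bond c/1=9/100: DF=(1346959/1000000 − 9/100·(0.982700+0.956800+0.915000+0.882200+0.849800+0.830100))/(1+9/100) = 1577/2000 ≈ 0.788500

1 1 9827/10000
2 2 598/625
3 3 183/200
4 4 4411/5000
5 5 4249/5000
6 6 8301/10000
7 7 1577/2000
DF(2y) is solved at step 2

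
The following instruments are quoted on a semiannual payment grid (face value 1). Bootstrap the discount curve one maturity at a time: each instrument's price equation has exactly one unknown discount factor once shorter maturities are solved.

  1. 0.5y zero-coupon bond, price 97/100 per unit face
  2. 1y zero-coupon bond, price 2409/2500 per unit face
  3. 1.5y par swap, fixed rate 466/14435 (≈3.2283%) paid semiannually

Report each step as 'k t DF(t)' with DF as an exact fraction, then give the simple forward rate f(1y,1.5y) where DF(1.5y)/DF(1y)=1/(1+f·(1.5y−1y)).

1 1/2 97/100
2 1 2409/2500
3 3/2 4767/5000
f(1y,1.5y) = ((2409/2500)/(4767/5000) − 1)/(1/2) = 34/1589 ≈ 2.1397%

step 1 [0.5y] zero: DF = P = 97/100 ≈ 0.970000
step 2 [1y] zero: DF = P = 2409/2500 ≈ 0.963600
step 3 [1.5y] swap r/2=233/14435: DF=(1 − 233/14435·(0.970000+0.963600))/(1+233/14435) = 4767/5000 ≈ 0.953400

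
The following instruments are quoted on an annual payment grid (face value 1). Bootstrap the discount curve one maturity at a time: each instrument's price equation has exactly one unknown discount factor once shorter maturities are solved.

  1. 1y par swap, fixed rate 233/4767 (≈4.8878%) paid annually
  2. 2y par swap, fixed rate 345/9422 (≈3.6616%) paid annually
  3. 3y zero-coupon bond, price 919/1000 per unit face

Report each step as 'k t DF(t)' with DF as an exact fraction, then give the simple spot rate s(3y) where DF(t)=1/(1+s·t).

step 1 [1y] swap r/1=233/4767: DF=(1 − 233/4767·(0))/(1+233/4767) = 4767/5000 ≈ 0.953400
step 2 [2y] swap r/1=345/9422: DF=(1 − 345/9422·(0.953400))/(1+345/9422) = 931/1000 ≈ 0.931000
step 3 [3y] zero: DF = P = 919/1000 ≈ 0.919000

1 1 4767/5000
2 2 931/1000
3 3 919/1000
s(3y) = (1/(919/1000) − 1)/(3) = 27/919 ≈ 2.9380%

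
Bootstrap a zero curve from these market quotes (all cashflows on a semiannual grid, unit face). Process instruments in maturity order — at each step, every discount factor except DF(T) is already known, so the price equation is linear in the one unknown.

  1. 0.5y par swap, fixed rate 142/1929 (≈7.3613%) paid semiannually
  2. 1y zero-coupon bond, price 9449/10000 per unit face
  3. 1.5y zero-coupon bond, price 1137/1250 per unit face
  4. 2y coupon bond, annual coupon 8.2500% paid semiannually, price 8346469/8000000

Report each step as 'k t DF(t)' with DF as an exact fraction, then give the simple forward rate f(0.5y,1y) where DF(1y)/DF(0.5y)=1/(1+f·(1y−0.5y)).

1 1/2 1929/2000
2 1 9449/10000
3 3/2 1137/1250
4 2 8903/10000
f(0.5y,1y) = ((1929/2000)/(9449/10000) − 1)/(1/2) = 392/9449 ≈ 4.1486%

step 1 [0.5y] swap r/2=71/1929: DF=(1 − 71/1929·(0))/(1+71/1929) = 1929/2000 ≈ 0.964500
step 2 [1y] zero: DF = P = 9449/10000 ≈ 0.944900
step 3 [1.5y] zero: DF = P = 1137/1250 ≈ 0.909600
step 4 [2y] bond c/2=33/800: DF=(8346469/8000000 − 33/800·(0.964500+0.944900+0.909600))/(1+33/800) = 8903/10000 ≈ 0.890300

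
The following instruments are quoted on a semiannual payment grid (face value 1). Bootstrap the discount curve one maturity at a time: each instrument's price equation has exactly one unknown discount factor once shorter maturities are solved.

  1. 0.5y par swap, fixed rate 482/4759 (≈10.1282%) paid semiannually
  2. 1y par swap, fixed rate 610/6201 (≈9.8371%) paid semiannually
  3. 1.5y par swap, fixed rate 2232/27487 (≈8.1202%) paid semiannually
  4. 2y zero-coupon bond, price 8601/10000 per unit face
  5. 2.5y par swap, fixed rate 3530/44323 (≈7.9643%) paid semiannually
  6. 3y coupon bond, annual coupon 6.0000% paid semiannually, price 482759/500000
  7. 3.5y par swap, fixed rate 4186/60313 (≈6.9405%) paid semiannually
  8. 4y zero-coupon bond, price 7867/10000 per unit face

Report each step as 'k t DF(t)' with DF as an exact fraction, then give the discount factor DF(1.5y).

1 1/2 4759/5000
2 1 1817/2000
3 3/2 2221/2500
4 2 8601/10000
5 5/2 1647/2000
6 3 8083/10000
7 7/2 7907/10000
8 4 7867/10000
DF(1.5y) = 2221/2500 ≈ 0.888400

step 1 [0.5y] swap r/2=241/4759: DF=(1 − 241/4759·(0))/(1+241/4759) = 4759/5000 ≈ 0.951800
step 2 [1y] swap r/2=305/6201: DF=(1 − 305/6201·(0.951800))/(1+305/6201) = 1817/2000 ≈ 0.908500
step 3 [1.5y] swap r/2=1116/27487: DF=(1 − 1116/27487·(0.951800+0.908500))/(1+1116/27487) = 2221/2500 ≈ 0.888400
step 4 [2y] zero: DF = P = 8601/10000 ≈ 0.860100
step 5 [2.5y] swap r/2=1765/44323: DF=(1 − 1765/44323·(0.951800+0.908500+0.888400+0.860100))/(1+1765/44323) = 1647/2000 ≈ 0.823500
step 6 [3y] bond c/2=3/100: DF=(482759/500000 − 3/100·(0.951800+0.908500+0.888400+0.860100+0.823500))/(1+3/100) = 8083/10000 ≈ 0.808300
step 7 [3.5y] swap r/2=2093/60313: DF=(1 − 2093/60313·(0.951800+0.908500+0.888400+0.860100+0.823500+0.808300))/(1+2093/60313) = 7907/10000 ≈ 0.790700
step 8 [4y] zero: DF = P = 7867/10000 ≈ 0.786700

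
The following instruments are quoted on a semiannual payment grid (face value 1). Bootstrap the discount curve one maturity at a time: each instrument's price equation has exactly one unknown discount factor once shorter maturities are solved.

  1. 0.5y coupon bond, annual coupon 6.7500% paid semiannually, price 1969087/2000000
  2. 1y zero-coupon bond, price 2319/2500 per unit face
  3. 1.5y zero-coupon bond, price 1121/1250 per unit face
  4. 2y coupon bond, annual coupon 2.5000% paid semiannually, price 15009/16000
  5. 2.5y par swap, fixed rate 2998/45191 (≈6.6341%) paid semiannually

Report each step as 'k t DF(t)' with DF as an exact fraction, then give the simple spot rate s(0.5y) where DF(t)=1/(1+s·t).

step 1 [0.5y] bond c/2=27/800: DF=(1969087/2000000 − 27/800·(0))/(1+27/800) = 2381/2500 ≈ 0.952400
step 2 [1y] zero: DF = P = 2319/2500 ≈ 0.927600
step 3 [1.5y] zero: DF = P = 1121/1250 ≈ 0.896800
step 4 [2y] bond c/2=1/80: DF=(15009/16000 − 1/80·(0.952400+0.927600+0.896800))/(1+1/80) = 4461/5000 ≈ 0.892200
step 5 [2.5y] swap r/2=1499/45191: DF=(1 − 1499/45191·(0.952400+0.927600+0.896800+0.892200))/(1+1499/45191) = 8501/10000 ≈ 0.850100

1 1/2 2381/2500
2 1 2319/2500
3 3/2 1121/1250
4 2 4461/5000
5 5/2 8501/10000
s(0.5y) = (1/(2381/2500) − 1)/(1/2) = 238/2381 ≈ 9.9958%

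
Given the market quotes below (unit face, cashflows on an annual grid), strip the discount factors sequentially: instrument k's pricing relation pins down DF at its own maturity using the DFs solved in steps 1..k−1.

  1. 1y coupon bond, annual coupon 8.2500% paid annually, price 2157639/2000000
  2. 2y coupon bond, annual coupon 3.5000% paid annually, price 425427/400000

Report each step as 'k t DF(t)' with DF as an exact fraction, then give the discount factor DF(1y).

1 1 4983/5000
2 2 9939/10000
DF(1y) = 4983/5000 ≈ 0.996600

step 1 [1y] bond c/1=33/400: DF=(2157639/2000000 − 33/400·(0))/(1+33/400) = 4983/5000 ≈ 0.996600
step 2 [2y] bond c/1=7/200: DF=(425427/400000 − 7/200·(0.996600))/(1+7/200) = 9939/10000 ≈ 0.993900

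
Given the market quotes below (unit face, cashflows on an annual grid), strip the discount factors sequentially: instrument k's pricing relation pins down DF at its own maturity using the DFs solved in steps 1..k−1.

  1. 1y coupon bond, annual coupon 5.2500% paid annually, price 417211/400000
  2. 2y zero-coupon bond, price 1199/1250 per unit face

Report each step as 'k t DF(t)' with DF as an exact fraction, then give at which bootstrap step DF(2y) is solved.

step 1 [1y] bond c/1=21/400: DF=(417211/400000 − 21/400·(0))/(1+21/400) = 991/1000 ≈ 0.991000
step 2 [2y] zero: DF = P = 1199/1250 ≈ 0.959200

1 1 991/1000
2 2 1199/1250
DF(2y) is solved at step 2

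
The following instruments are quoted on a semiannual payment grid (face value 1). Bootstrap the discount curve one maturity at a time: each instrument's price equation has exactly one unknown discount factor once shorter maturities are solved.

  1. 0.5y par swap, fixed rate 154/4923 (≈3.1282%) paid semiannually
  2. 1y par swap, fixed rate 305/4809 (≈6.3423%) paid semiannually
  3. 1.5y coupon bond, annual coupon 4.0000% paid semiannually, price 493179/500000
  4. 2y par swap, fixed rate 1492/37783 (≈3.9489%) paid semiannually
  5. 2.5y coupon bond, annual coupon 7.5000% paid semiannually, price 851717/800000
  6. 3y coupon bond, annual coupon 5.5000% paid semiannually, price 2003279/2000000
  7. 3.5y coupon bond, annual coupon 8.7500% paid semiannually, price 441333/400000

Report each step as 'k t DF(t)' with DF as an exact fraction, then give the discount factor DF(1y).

1 1/2 4923/5000
2 1 939/1000
3 3/2 9293/10000
4 2 4627/5000
5 5/2 556/625
6 3 8499/10000
7 7/2 4129/5000
DF(1y) = 939/1000 ≈ 0.939000

step 1 [0.5y] swap r/2=77/4923: DF=(1 − 77/4923·(0))/(1+77/4923) = 4923/5000 ≈ 0.984600
step 2 [1y] swap r/2=305/9618: DF=(1 − 305/9618·(0.984600))/(1+305/9618) = 939/1000 ≈ 0.939000
step 3 [1.5y] bond c/2=1/50: DF=(493179/500000 − 1/50·(0.984600+0.939000))/(1+1/50) = 9293/10000 ≈ 0.929300
step 4 [2y] swap r/2=746/37783: DF=(1 − 746/37783·(0.984600+0.939000+0.929300))/(1+746/37783) = 4627/5000 ≈ 0.925400
step 5 [2.5y] bond c/2=3/80: DF=(851717/800000 − 3/80·(0.984600+0.939000+0.929300+0.925400))/(1+3/80) = 556/625 ≈ 0.889600
step 6 [3y] bond c/2=11/400: DF=(2003279/2000000 − 11/400·(0.984600+0.939000+0.929300+0.925400+0.889600))/(1+11/400) = 8499/10000 ≈ 0.849900
step 7 [3.5y] bond c/2=7/160: DF=(441333/400000 − 7/160·(0.984600+0.939000+0.929300+0.925400+0.889600+0.849900))/(1+7/160) = 4129/5000 ≈ 0.825800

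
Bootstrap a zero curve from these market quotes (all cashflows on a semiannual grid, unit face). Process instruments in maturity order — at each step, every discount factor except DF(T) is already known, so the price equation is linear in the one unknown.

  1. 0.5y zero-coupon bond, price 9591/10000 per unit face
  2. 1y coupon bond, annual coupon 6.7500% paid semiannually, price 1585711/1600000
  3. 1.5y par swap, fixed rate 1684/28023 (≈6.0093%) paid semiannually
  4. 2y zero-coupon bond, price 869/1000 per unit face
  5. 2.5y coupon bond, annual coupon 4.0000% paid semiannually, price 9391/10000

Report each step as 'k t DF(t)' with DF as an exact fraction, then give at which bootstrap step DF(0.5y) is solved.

step 1 [0.5y] zero: DF = P = 9591/10000 ≈ 0.959100
step 2 [1y] bond c/2=27/800: DF=(1585711/1600000 − 27/800·(0.959100))/(1+27/800) = 4637/5000 ≈ 0.927400
step 3 [1.5y] swap r/2=842/28023: DF=(1 − 842/28023·(0.959100+0.927400))/(1+842/28023) = 4579/5000 ≈ 0.915800
step 4 [2y] zero: DF = P = 869/1000 ≈ 0.869000
step 5 [2.5y] bond c/2=1/50: DF=(9391/10000 − 1/50·(0.959100+0.927400+0.915800+0.869000))/(1+1/50) = 8487/10000 ≈ 0.848700

1 1/2 9591/10000
2 1 4637/5000
3 3/2 4579/5000
4 2 869/1000
5 5/2 8487/10000
DF(0.5y) is solved at step 1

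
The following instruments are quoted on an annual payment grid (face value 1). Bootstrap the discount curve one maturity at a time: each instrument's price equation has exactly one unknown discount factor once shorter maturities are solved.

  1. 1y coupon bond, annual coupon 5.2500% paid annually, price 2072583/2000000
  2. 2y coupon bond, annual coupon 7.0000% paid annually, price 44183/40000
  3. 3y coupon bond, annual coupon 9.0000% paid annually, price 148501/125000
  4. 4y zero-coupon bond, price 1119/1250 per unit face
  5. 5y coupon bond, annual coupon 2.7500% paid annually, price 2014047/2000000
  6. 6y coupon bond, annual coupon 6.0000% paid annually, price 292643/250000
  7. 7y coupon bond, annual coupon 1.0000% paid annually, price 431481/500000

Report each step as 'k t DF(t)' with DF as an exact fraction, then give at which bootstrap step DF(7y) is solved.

step 1 [1y] bond c/1=21/400: DF=(2072583/2000000 − 21/400·(0))/(1+21/400) = 4923/5000 ≈ 0.984600
step 2 [2y] bond c/1=7/100: DF=(44183/40000 − 7/100·(0.984600))/(1+7/100) = 9679/10000 ≈ 0.967900
step 3 [3y] bond c/1=9/100: DF=(148501/125000 − 9/100·(0.984600+0.967900))/(1+9/100) = 9287/10000 ≈ 0.928700
step 4 [4y] zero: DF = P = 1119/1250 ≈ 0.895200
step 5 [5y] bond c/1=11/400: DF=(2014047/2000000 − 11/400·(0.984600+0.967900+0.928700+0.895200))/(1+11/400) = 879/1000 ≈ 0.879000
step 6 [6y] bond c/1=3/50: DF=(292643/250000 − 3/50·(0.984600+0.967900+0.928700+0.895200+0.879000))/(1+3/50) = 1051/1250 ≈ 0.840800
step 7 [7y] bond c/1=1/100: DF=(431481/500000 − 1/100·(0.984600+0.967900+0.928700+0.895200+0.879000+0.840800))/(1+1/100) = 4/5 ≈ 0.800000

1 1 4923/5000
2 2 9679/10000
3 3 9287/10000
4 4 1119/1250
5 5 879/1000
6 6 1051/1250
7 7 4/5
DF(7y) is solved at step 7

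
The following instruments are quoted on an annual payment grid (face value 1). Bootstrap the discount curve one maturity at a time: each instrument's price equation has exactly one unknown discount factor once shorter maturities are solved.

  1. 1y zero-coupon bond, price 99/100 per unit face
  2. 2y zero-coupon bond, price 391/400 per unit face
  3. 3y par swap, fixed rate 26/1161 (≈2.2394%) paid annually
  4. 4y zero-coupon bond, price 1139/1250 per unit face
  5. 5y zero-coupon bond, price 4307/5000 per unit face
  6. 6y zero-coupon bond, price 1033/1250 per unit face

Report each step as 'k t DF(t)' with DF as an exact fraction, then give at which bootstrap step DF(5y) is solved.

step 1 [1y] zero: DF = P = 99/100 ≈ 0.990000
step 2 [2y] zero: DF = P = 391/400 ≈ 0.977500
step 3 [3y] swap r/1=26/1161: DF=(1 − 26/1161·(0.990000+0.977500))/(1+26/1161) = 187/200 ≈ 0.935000
step 4 [4y] zero: DF = P = 1139/1250 ≈ 0.911200
step 5 [5y] zero: DF = P = 4307/5000 ≈ 0.861400
step 6 [6y] zero: DF = P = 1033/1250 ≈ 0.826400

1 1 99/100
2 2 391/400
3 3 187/200
4 4 1139/1250
5 5 4307/5000
6 6 1033/1250
DF(5y) is solved at step 5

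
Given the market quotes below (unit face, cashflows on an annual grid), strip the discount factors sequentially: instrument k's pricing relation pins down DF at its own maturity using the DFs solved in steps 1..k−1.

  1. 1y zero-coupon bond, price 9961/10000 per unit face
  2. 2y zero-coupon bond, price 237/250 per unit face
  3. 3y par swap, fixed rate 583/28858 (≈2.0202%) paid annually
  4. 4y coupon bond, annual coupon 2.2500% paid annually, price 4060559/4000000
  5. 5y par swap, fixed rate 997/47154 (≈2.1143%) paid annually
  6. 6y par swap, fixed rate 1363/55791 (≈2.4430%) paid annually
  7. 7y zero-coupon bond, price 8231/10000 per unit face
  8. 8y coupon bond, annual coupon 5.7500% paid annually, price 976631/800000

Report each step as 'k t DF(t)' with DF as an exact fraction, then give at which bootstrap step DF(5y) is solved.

step 1 [1y] zero: DF = P = 9961/10000 ≈ 0.996100
step 2 [2y] zero: DF = P = 237/250 ≈ 0.948000
step 3 [3y] swap r/1=583/28858: DF=(1 − 583/28858·(0.996100+0.948000))/(1+583/28858) = 9417/10000 ≈ 0.941700
step 4 [4y] bond c/1=9/400: DF=(4060559/4000000 − 9/400·(0.996100+0.948000+0.941700))/(1+9/400) = 9293/10000 ≈ 0.929300
step 5 [5y] swap r/1=997/47154: DF=(1 − 997/47154·(0.996100+0.948000+0.941700+0.929300))/(1+997/47154) = 9003/10000 ≈ 0.900300
step 6 [6y] swap r/1=1363/55791: DF=(1 − 1363/55791·(0.996100+0.948000+0.941700+0.929300+0.900300))/(1+1363/55791) = 8637/10000 ≈ 0.863700
step 7 [7y] zero: DF = P = 8231/10000 ≈ 0.823100
step 8 [8y] bond c/1=23/400: DF=(976631/800000 − 23/400·(0.996100+0.948000+0.941700+0.929300+0.900300+0.863700+0.823100))/(1+23/400) = 8063/10000 ≈ 0.806300

1 1 9961/10000
2 2 237/250
3 3 9417/10000
4 4 9293/10000
5 5 9003/10000
6 6 8637/10000
7 7 8231/10000
8 8 8063/10000
DF(5y) is solved at step 5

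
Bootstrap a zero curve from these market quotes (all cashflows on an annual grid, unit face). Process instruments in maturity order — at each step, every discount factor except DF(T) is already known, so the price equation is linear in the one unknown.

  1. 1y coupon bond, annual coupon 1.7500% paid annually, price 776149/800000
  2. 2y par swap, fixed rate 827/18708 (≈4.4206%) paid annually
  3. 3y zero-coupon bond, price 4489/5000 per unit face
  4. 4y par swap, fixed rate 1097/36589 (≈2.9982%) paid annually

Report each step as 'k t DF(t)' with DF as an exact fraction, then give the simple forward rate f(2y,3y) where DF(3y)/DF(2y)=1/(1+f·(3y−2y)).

1 1 1907/2000
2 2 9173/10000
3 3 4489/5000
4 4 8903/10000
f(2y,3y) = ((9173/10000)/(4489/5000) − 1)/(1) = 195/8978 ≈ 2.1720%

step 1 [1y] bond c/1=7/400: DF=(776149/800000 − 7/400·(0))/(1+7/400) = 1907/2000 ≈ 0.953500
step 2 [2y] swap r/1=827/18708: DF=(1 − 827/18708·(0.953500))/(1+827/18708) = 9173/10000 ≈ 0.917300
step 3 [3y] zero: DF = P = 4489/5000 ≈ 0.897800
step 4 [4y] swap r/1=1097/36589: DF=(1 − 1097/36589·(0.953500+0.917300+0.897800))/(1+1097/36589) = 8903/10000 ≈ 0.890300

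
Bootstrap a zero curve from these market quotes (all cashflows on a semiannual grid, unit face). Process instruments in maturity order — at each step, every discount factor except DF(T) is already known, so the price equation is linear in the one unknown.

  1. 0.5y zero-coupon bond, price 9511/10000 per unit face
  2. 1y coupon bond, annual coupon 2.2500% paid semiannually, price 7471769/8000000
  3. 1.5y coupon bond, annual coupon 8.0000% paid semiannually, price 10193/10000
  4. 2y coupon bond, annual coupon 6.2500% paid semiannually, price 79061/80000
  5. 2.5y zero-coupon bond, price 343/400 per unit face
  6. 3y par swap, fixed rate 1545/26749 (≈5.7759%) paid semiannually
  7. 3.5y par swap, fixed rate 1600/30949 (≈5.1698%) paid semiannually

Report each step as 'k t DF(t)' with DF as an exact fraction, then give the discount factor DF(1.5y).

step 1 [0.5y] zero: DF = P = 9511/10000 ≈ 0.951100
step 2 [1y] bond c/2=9/800: DF=(7471769/8000000 − 9/800·(0.951100))/(1+9/800) = 913/1000 ≈ 0.913000
step 3 [1.5y] bond c/2=1/25: DF=(10193/10000 − 1/25·(0.951100+0.913000))/(1+1/25) = 2271/2500 ≈ 0.908400
step 4 [2y] bond c/2=1/32: DF=(79061/80000 − 1/32·(0.951100+0.913000+0.908400))/(1+1/32) = 8743/10000 ≈ 0.874300
step 5 [2.5y] zero: DF = P = 343/400 ≈ 0.857500
step 6 [3y] swap r/2=1545/53498: DF=(1 − 1545/53498·(0.951100+0.913000+0.908400+0.874300+0.857500))/(1+1545/53498) = 1691/2000 ≈ 0.845500
step 7 [3.5y] swap r/2=800/30949: DF=(1 − 800/30949·(0.951100+0.913000+0.908400+0.874300+0.857500+0.845500))/(1+800/30949) = 21/25 ≈ 0.840000

1 1/2 9511/10000
2 1 913/1000
3 3/2 2271/2500
4 2 8743/10000
5 5/2 343/400
6 3 1691/2000
7 7/2 21/25
DF(1.5y) = 2271/2500 ≈ 0.908400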